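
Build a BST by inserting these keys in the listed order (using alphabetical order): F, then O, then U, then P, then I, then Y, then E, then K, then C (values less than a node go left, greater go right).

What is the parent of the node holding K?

Resulting structure (node: left, right):
  F: L=E, R=O
  O: L=I, R=U
  U: L=P, R=Y
  P: L=–, R=–
  I: L=–, R=K
  Y: L=–, R=–
  E: L=C, R=–
  K: L=–, R=–
  C: L=–, R=–

I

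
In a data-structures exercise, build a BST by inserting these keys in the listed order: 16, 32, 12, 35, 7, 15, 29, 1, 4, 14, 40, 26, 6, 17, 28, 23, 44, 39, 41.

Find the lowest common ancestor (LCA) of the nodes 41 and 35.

Resulting structure (node: left, right):
  16: L=12, R=32
  32: L=29, R=35
  12: L=7, R=15
  35: L=–, R=40
  7: L=1, R=–
  15: L=14, R=–
  29: L=26, R=–
  1: L=–, R=4
  4: L=–, R=6
  14: L=–, R=–
  40: L=39, R=44
  26: L=17, R=28
  6: L=–, R=–
  17: L=–, R=23
  28: L=–, R=–
  23: L=–, R=–
  44: L=41, R=–
  39: L=–, R=–
  41: L=–, R=–

Path to 41: 16 → 32 → 35 → 40 → 44 → 41
Path to 35: 16 → 32 → 35
35 lies on both paths and is an ancestor of the other node.

35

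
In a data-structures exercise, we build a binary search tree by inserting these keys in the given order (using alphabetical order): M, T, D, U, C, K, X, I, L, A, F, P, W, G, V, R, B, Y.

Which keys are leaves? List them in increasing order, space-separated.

Insert M: tree is empty, so M becomes the root.
Insert T: T > M → go right. Place as right child of M.
Insert D: D < M → go left. Place as left child of M.
Insert U: U > M → go right; U > T → go right. Place as right child of T.
Insert C: C < M → go left; C < D → go left. Place as left child of D.
Insert K: K < M → go left; K > D → go right. Place as right child of D.
Insert X: X > M → go right; X > T → go right; X > U → go right. Place as right child of U.
Insert I: I < M → go left; I > D → go right; I < K → go left. Place as left child of K.
Insert L: L < M → go left; L > D → go right; L > K → go right. Place as right child of K.
Insert A: A < M → go left; A < D → go left; A < C → go left. Place as left child of C.
Insert F: F < M → go left; F > D → go right; F < K → go left; F < I → go left. Place as left child of I.
Insert P: P > M → go right; P < T → go left. Place as left child of T.
Insert W: W > M → go right; W > T → go right; W > U → go right; W < X → go left. Place as left child of X.
Insert G: G < M → go left; G > D → go right; G < K → go left; G < I → go left; G > F → go right. Place as right child of F.
Insert V: V > M → go right; V > T → go right; V > U → go right; V < X → go left; V < W → go left. Place as left child of W.
Insert R: R > M → go right; R < T → go left; R > P → go right. Place as right child of P.
Insert B: B < M → go left; B < D → go left; B < C → go left; B > A → go right. Place as right child of A.
Insert Y: Y > M → go right; Y > T → go right; Y > U → go right; Y > X → go right. Place as right child of X.

B G L R V Y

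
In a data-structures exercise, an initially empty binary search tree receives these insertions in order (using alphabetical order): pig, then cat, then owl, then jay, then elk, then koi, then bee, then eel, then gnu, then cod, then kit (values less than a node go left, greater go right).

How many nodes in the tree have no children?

4

pig: root
cat: left child of pig (depth 1)
owl: right child of cat (depth 2)
jay: left child of owl (depth 3)
elk: left child of jay (depth 4)
koi: right child of jay (depth 4)
bee: left child of cat (depth 2)
eel: left child of elk (depth 5)
gnu: right child of elk (depth 5)
cod: left child of eel (depth 6)
kit: left child of koi (depth 5)

Leaves: bee, cod, gnu, kit — 4 in total.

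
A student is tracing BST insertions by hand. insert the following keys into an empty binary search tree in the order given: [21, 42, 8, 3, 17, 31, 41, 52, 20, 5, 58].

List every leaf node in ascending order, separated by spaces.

5 20 41 58

Resulting structure (node: left, right):
  21: L=8, R=42
  42: L=31, R=52
  8: L=3, R=17
  3: L=–, R=5
  17: L=–, R=20
  31: L=–, R=41
  41: L=–, R=–
  52: L=–, R=58
  20: L=–, R=–
  5: L=–, R=–
  58: L=–, R=–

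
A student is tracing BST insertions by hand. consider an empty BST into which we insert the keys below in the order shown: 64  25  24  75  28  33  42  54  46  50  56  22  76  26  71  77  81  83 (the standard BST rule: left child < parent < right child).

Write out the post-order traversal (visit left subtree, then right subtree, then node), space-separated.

Resulting structure (node: left, right):
  64: L=25, R=75
  25: L=24, R=28
  24: L=22, R=–
  75: L=71, R=76
  28: L=26, R=33
  33: L=–, R=42
  42: L=–, R=54
  54: L=46, R=56
  46: L=–, R=50
  50: L=–, R=–
  56: L=–, R=–
  22: L=–, R=–
  76: L=–, R=77
  26: L=–, R=–
  71: L=–, R=–
  77: L=–, R=81
  81: L=–, R=83
  83: L=–, R=–

22 24 26 50 46 56 54 42 33 28 25 71 83 81 77 76 75 64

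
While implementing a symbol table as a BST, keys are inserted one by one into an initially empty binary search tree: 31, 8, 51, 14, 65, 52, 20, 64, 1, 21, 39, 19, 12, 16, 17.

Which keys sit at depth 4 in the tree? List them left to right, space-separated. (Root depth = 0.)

19 21 64

Resulting structure (node: left, right):
  31: L=8, R=51
  8: L=1, R=14
  51: L=39, R=65
  14: L=12, R=20
  65: L=52, R=–
  52: L=–, R=64
  20: L=19, R=21
  64: L=–, R=–
  1: L=–, R=–
  21: L=–, R=–
  39: L=–, R=–
  19: L=16, R=–
  12: L=–, R=–
  16: L=–, R=17
  17: L=–, R=–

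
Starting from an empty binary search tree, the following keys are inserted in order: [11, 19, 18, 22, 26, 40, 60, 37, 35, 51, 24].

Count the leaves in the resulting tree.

Insert 11: tree is empty, so 11 becomes the root.
Insert 19: 19 > 11 → go right. Place as right child of 11.
Insert 18: 18 > 11 → go right; 18 < 19 → go left. Place as left child of 19.
Insert 22: 22 > 11 → go right; 22 > 19 → go right. Place as right child of 19.
Insert 26: 26 > 11 → go right; 26 > 19 → go right; 26 > 22 → go right. Place as right child of 22.
Insert 40: 40 > 11 → go right; 40 > 19 → go right; 40 > 22 → go right; 40 > 26 → go right. Place as right child of 26.
Insert 60: 60 > 11 → go right; 60 > 19 → go right; 60 > 22 → go right; 60 > 26 → go right; 60 > 40 → go right. Place as right child of 40.
Insert 37: 37 > 11 → go right; 37 > 19 → go right; 37 > 22 → go right; 37 > 26 → go right; 37 < 40 → go left. Place as left child of 40.
Insert 35: 35 > 11 → go right; 35 > 19 → go right; 35 > 22 → go right; 35 > 26 → go right; 35 < 40 → go left; 35 < 37 → go left. Place as left child of 37.
Insert 51: 51 > 11 → go right; 51 > 19 → go right; 51 > 22 → go right; 51 > 26 → go right; 51 > 40 → go right; 51 < 60 → go left. Place as left child of 60.
Insert 24: 24 > 11 → go right; 24 > 19 → go right; 24 > 22 → go right; 24 < 26 → go left. Place as left child of 26.

Leaves: 18, 24, 35, 51 — 4 in total.

4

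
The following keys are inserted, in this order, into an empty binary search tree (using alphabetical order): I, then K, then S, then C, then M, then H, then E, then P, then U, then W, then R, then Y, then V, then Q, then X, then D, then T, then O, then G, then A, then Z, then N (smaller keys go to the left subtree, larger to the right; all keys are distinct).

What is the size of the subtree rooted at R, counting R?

Insert I: tree is empty, so I becomes the root.
Insert K: K > I → go right. Place as right child of I.
Insert S: S > I → go right; S > K → go right. Place as right child of K.
Insert C: C < I → go left. Place as left child of I.
Insert M: M > I → go right; M > K → go right; M < S → go left. Place as left child of S.
Insert H: H < I → go left; H > C → go right. Place as right child of C.
Insert E: E < I → go left; E > C → go right; E < H → go left. Place as left child of H.
Insert P: P > I → go right; P > K → go right; P < S → go left; P > M → go right. Place as right child of M.
Insert U: U > I → go right; U > K → go right; U > S → go right. Place as right child of S.
Insert W: W > I → go right; W > K → go right; W > S → go right; W > U → go right. Place as right child of U.
Insert R: R > I → go right; R > K → go right; R < S → go left; R > M → go right; R > P → go right. Place as right child of P.
Insert Y: Y > I → go right; Y > K → go right; Y > S → go right; Y > U → go right; Y > W → go right. Place as right child of W.
Insert V: V > I → go right; V > K → go right; V > S → go right; V > U → go right; V < W → go left. Place as left child of W.
Insert Q: Q > I → go right; Q > K → go right; Q < S → go left; Q > M → go right; Q > P → go right; Q < R → go left. Place as left child of R.
Insert X: X > I → go right; X > K → go right; X > S → go right; X > U → go right; X > W → go right; X < Y → go left. Place as left child of Y.
Insert D: D < I → go left; D > C → go right; D < H → go left; D < E → go left. Place as left child of E.
Insert T: T > I → go right; T > K → go right; T > S → go right; T < U → go left. Place as left child of U.
Insert O: O > I → go right; O > K → go right; O < S → go left; O > M → go right; O < P → go left. Place as left child of P.
Insert G: G < I → go left; G > C → go right; G < H → go left; G > E → go right. Place as right child of E.
Insert A: A < I → go left; A < C → go left. Place as left child of C.
Insert Z: Z > I → go right; Z > K → go right; Z > S → go right; Z > U → go right; Z > W → go right; Z > Y → go right. Place as right child of Y.
Insert N: N > I → go right; N > K → go right; N < S → go left; N > M → go right; N < P → go left; N < O → go left. Place as left child of O.

Subtree rooted at R contains: R, Q — 2 nodes.

2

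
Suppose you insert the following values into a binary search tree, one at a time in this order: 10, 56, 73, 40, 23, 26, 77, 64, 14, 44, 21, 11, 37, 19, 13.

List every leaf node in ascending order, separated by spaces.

13 19 37 44 64 77

Insert 10: tree is empty, so 10 becomes the root.
Insert 56: 56 > 10 → go right. Place as right child of 10.
Insert 73: 73 > 10 → go right; 73 > 56 → go right. Place as right child of 56.
Insert 40: 40 > 10 → go right; 40 < 56 → go left. Place as left child of 56.
Insert 23: 23 > 10 → go right; 23 < 56 → go left; 23 < 40 → go left. Place as left child of 40.
Insert 26: 26 > 10 → go right; 26 < 56 → go left; 26 < 40 → go left; 26 > 23 → go right. Place as right child of 23.
Insert 77: 77 > 10 → go right; 77 > 56 → go right; 77 > 73 → go right. Place as right child of 73.
Insert 64: 64 > 10 → go right; 64 > 56 → go right; 64 < 73 → go left. Place as left child of 73.
Insert 14: 14 > 10 → go right; 14 < 56 → go left; 14 < 40 → go left; 14 < 23 → go left. Place as left child of 23.
Insert 44: 44 > 10 → go right; 44 < 56 → go left; 44 > 40 → go right. Place as right child of 40.
Insert 21: 21 > 10 → go right; 21 < 56 → go left; 21 < 40 → go left; 21 < 23 → go left; 21 > 14 → go right. Place as right child of 14.
Insert 11: 11 > 10 → go right; 11 < 56 → go left; 11 < 40 → go left; 11 < 23 → go left; 11 < 14 → go left. Place as left child of 14.
Insert 37: 37 > 10 → go right; 37 < 56 → go left; 37 < 40 → go left; 37 > 23 → go right; 37 > 26 → go right. Place as right child of 26.
Insert 19: 19 > 10 → go right; 19 < 56 → go left; 19 < 40 → go left; 19 < 23 → go left; 19 > 14 → go right; 19 < 21 → go left. Place as left child of 21.
Insert 13: 13 > 10 → go right; 13 < 56 → go left; 13 < 40 → go left; 13 < 23 → go left; 13 < 14 → go left; 13 > 11 → go right. Place as right child of 11.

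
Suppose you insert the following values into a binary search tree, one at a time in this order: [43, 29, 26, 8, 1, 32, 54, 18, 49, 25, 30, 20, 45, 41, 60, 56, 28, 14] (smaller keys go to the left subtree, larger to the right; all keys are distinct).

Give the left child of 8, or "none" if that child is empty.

1

Resulting structure (node: left, right):
  43: L=29, R=54
  29: L=26, R=32
  26: L=8, R=28
  8: L=1, R=18
  1: L=–, R=–
  32: L=30, R=41
  54: L=49, R=60
  18: L=14, R=25
  49: L=45, R=–
  25: L=20, R=–
  30: L=–, R=–
  20: L=–, R=–
  45: L=–, R=–
  41: L=–, R=–
  60: L=56, R=–
  56: L=–, R=–
  28: L=–, R=–
  14: L=–, R=–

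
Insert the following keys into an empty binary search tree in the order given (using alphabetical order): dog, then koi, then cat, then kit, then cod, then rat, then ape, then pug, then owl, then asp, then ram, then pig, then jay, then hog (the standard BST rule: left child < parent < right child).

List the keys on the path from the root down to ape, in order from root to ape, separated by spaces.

Resulting structure (node: left, right):
  dog: L=cat, R=koi
  koi: L=kit, R=rat
  cat: L=ape, R=cod
  kit: L=jay, R=–
  cod: L=–, R=–
  rat: L=pug, R=–
  ape: L=–, R=asp
  pug: L=owl, R=ram
  owl: L=–, R=pig
  asp: L=–, R=–
  ram: L=–, R=–
  pig: L=–, R=–
  jay: L=hog, R=–
  hog: L=–, R=–

dog cat ape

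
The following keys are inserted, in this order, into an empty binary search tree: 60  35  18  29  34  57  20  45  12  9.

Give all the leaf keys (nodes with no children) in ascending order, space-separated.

9 20 34 45

Resulting structure (node: left, right):
  60: L=35, R=–
  35: L=18, R=57
  18: L=12, R=29
  29: L=20, R=34
  34: L=–, R=–
  57: L=45, R=–
  20: L=–, R=–
  45: L=–, R=–
  12: L=9, R=–
  9: L=–, R=–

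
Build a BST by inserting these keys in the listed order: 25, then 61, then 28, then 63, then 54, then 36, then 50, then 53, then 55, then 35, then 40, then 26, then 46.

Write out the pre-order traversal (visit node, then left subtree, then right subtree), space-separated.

25 61 28 26 54 36 35 50 40 46 53 55 63

Insert 25: tree is empty, so 25 becomes the root.
Insert 61: 61 > 25 → go right. Place as right child of 25.
Insert 28: 28 > 25 → go right; 28 < 61 → go left. Place as left child of 61.
Insert 63: 63 > 25 → go right; 63 > 61 → go right. Place as right child of 61.
Insert 54: 54 > 25 → go right; 54 < 61 → go left; 54 > 28 → go right. Place as right child of 28.
Insert 36: 36 > 25 → go right; 36 < 61 → go left; 36 > 28 → go right; 36 < 54 → go left. Place as left child of 54.
Insert 50: 50 > 25 → go right; 50 < 61 → go left; 50 > 28 → go right; 50 < 54 → go left; 50 > 36 → go right. Place as right child of 36.
Insert 53: 53 > 25 → go right; 53 < 61 → go left; 53 > 28 → go right; 53 < 54 → go left; 53 > 36 → go right; 53 > 50 → go right. Place as right child of 50.
Insert 55: 55 > 25 → go right; 55 < 61 → go left; 55 > 28 → go right; 55 > 54 → go right. Place as right child of 54.
Insert 35: 35 > 25 → go right; 35 < 61 → go left; 35 > 28 → go right; 35 < 54 → go left; 35 < 36 → go left. Place as left child of 36.
Insert 40: 40 > 25 → go right; 40 < 61 → go left; 40 > 28 → go right; 40 < 54 → go left; 40 > 36 → go right; 40 < 50 → go left. Place as left child of 50.
Insert 26: 26 > 25 → go right; 26 < 61 → go left; 26 < 28 → go left. Place as left child of 28.
Insert 46: 46 > 25 → go right; 46 < 61 → go left; 46 > 28 → go right; 46 < 54 → go left; 46 > 36 → go right; 46 < 50 → go left; 46 > 40 → go right. Place as right child of 40.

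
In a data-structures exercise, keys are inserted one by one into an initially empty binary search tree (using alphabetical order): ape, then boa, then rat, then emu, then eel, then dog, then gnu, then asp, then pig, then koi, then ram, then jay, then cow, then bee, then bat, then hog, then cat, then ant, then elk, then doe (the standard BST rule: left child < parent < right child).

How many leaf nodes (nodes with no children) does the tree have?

ape: root
boa: right child of ape (depth 1)
rat: right child of boa (depth 2)
emu: left child of rat (depth 3)
eel: left child of emu (depth 4)
dog: left child of eel (depth 5)
gnu: right child of emu (depth 4)
asp: left child of boa (depth 2)
pig: right child of gnu (depth 5)
koi: left child of pig (depth 6)
ram: right child of pig (depth 6)
jay: left child of koi (depth 7)
cow: left child of dog (depth 6)
bee: right child of asp (depth 3)
bat: left child of bee (depth 4)
hog: left child of jay (depth 8)
cat: left child of cow (depth 7)
ant: left child of ape (depth 1)
elk: right child of eel (depth 5)
doe: right child of cow (depth 7)

Leaves: ant, bat, cat, doe, elk, hog, ram — 7 in total.

7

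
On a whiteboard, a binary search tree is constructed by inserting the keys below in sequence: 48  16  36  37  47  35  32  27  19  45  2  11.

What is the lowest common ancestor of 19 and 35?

Resulting structure (node: left, right):
  48: L=16, R=–
  16: L=2, R=36
  36: L=35, R=37
  37: L=–, R=47
  47: L=45, R=–
  35: L=32, R=–
  32: L=27, R=–
  27: L=19, R=–
  19: L=–, R=–
  45: L=–, R=–
  2: L=–, R=11
  11: L=–, R=–

Path to 19: 48 → 16 → 36 → 35 → 32 → 27 → 19
Path to 35: 48 → 16 → 36 → 35
35 lies on both paths and is an ancestor of the other node.

35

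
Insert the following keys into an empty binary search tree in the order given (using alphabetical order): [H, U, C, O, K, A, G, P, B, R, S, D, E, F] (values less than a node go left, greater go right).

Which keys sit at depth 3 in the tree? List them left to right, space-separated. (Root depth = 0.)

H: root
U: right child of H (depth 1)
C: left child of H (depth 1)
O: left child of U (depth 2)
K: left child of O (depth 3)
A: left child of C (depth 2)
G: right child of C (depth 2)
P: right child of O (depth 3)
B: right child of A (depth 3)
R: right child of P (depth 4)
S: right child of R (depth 5)
D: left child of G (depth 3)
E: right child of D (depth 4)
F: right child of E (depth 5)

B D K P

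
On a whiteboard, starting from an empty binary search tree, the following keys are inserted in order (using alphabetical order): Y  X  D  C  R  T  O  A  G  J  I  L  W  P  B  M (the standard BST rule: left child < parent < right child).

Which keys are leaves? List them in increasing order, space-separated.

Resulting structure (node: left, right):
  Y: L=X, R=–
  X: L=D, R=–
  D: L=C, R=R
  C: L=A, R=–
  R: L=O, R=T
  T: L=–, R=W
  O: L=G, R=P
  A: L=–, R=B
  G: L=–, R=J
  J: L=I, R=L
  I: L=–, R=–
  L: L=–, R=M
  W: L=–, R=–
  P: L=–, R=–
  B: L=–, R=–
  M: L=–, R=–

B I M P W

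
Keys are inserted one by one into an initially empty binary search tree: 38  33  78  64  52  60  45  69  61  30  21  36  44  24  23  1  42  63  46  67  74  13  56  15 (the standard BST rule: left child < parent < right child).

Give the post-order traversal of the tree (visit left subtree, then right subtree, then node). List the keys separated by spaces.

15 13 1 23 24 21 30 36 33 42 44 46 45 56 63 61 60 52 67 74 69 64 78 38

38: root
33: left child of 38 (depth 1)
78: right child of 38 (depth 1)
64: left child of 78 (depth 2)
52: left child of 64 (depth 3)
60: right child of 52 (depth 4)
45: left child of 52 (depth 4)
69: right child of 64 (depth 3)
61: right child of 60 (depth 5)
30: left child of 33 (depth 2)
21: left child of 30 (depth 3)
36: right child of 33 (depth 2)
44: left child of 45 (depth 5)
24: right child of 21 (depth 4)
23: left child of 24 (depth 5)
1: left child of 21 (depth 4)
42: left child of 44 (depth 6)
63: right child of 61 (depth 6)
46: right child of 45 (depth 5)
67: left child of 69 (depth 4)
74: right child of 69 (depth 4)
13: right child of 1 (depth 5)
56: left child of 60 (depth 5)
15: right child of 13 (depth 6)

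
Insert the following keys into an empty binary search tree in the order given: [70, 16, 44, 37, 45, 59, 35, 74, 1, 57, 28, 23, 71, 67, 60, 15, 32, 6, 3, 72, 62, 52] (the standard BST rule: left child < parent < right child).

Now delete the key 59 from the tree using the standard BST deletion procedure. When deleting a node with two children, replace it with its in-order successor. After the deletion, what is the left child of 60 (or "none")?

Insert 70: tree is empty, so 70 becomes the root.
Insert 16: 16 < 70 → go left. Place as left child of 70.
Insert 44: 44 < 70 → go left; 44 > 16 → go right. Place as right child of 16.
Insert 37: 37 < 70 → go left; 37 > 16 → go right; 37 < 44 → go left. Place as left child of 44.
Insert 45: 45 < 70 → go left; 45 > 16 → go right; 45 > 44 → go right. Place as right child of 44.
Insert 59: 59 < 70 → go left; 59 > 16 → go right; 59 > 44 → go right; 59 > 45 → go right. Place as right child of 45.
Insert 35: 35 < 70 → go left; 35 > 16 → go right; 35 < 44 → go left; 35 < 37 → go left. Place as left child of 37.
Insert 74: 74 > 70 → go right. Place as right child of 70.
Insert 1: 1 < 70 → go left; 1 < 16 → go left. Place as left child of 16.
Insert 57: 57 < 70 → go left; 57 > 16 → go right; 57 > 44 → go right; 57 > 45 → go right; 57 < 59 → go left. Place as left child of 59.
Insert 28: 28 < 70 → go left; 28 > 16 → go right; 28 < 44 → go left; 28 < 37 → go left; 28 < 35 → go left. Place as left child of 35.
Insert 23: 23 < 70 → go left; 23 > 16 → go right; 23 < 44 → go left; 23 < 37 → go left; 23 < 35 → go left; 23 < 28 → go left. Place as left child of 28.
Insert 71: 71 > 70 → go right; 71 < 74 → go left. Place as left child of 74.
Insert 67: 67 < 70 → go left; 67 > 16 → go right; 67 > 44 → go right; 67 > 45 → go right; 67 > 59 → go right. Place as right child of 59.
Insert 60: 60 < 70 → go left; 60 > 16 → go right; 60 > 44 → go right; 60 > 45 → go right; 60 > 59 → go right; 60 < 67 → go left. Place as left child of 67.
Insert 15: 15 < 70 → go left; 15 < 16 → go left; 15 > 1 → go right. Place as right child of 1.
Insert 32: 32 < 70 → go left; 32 > 16 → go right; 32 < 44 → go left; 32 < 37 → go left; 32 < 35 → go left; 32 > 28 → go right. Place as right child of 28.
Insert 6: 6 < 70 → go left; 6 < 16 → go left; 6 > 1 → go right; 6 < 15 → go left. Place as left child of 15.
Insert 3: 3 < 70 → go left; 3 < 16 → go left; 3 > 1 → go right; 3 < 15 → go left; 3 < 6 → go left. Place as left child of 6.
Insert 72: 72 > 70 → go right; 72 < 74 → go left; 72 > 71 → go right. Place as right child of 71.
Insert 62: 62 < 70 → go left; 62 > 16 → go right; 62 > 44 → go right; 62 > 45 → go right; 62 > 59 → go right; 62 < 67 → go left; 62 > 60 → go right. Place as right child of 60.
Insert 52: 52 < 70 → go left; 52 > 16 → go right; 52 > 44 → go right; 52 > 45 → go right; 52 < 59 → go left; 52 < 57 → go left. Place as left child of 57.

Delete 59 (two children — replace with in-order successor).
After deletion, 60's left child: 57.

57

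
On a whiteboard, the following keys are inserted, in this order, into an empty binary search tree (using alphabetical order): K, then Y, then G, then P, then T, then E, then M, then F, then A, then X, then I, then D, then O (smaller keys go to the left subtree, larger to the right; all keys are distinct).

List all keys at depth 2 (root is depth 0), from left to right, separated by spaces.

E I P

Resulting structure (node: left, right):
  K: L=G, R=Y
  Y: L=P, R=–
  G: L=E, R=I
  P: L=M, R=T
  T: L=–, R=X
  E: L=A, R=F
  M: L=–, R=O
  F: L=–, R=–
  A: L=–, R=D
  X: L=–, R=–
  I: L=–, R=–
  D: L=–, R=–
  O: L=–, R=–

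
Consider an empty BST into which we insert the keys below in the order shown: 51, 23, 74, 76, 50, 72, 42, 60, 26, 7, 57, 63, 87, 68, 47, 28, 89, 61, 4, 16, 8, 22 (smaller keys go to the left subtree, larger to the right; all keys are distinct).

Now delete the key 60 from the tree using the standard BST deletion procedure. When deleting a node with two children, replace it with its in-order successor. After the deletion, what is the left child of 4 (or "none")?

51: root
23: left child of 51 (depth 1)
74: right child of 51 (depth 1)
76: right child of 74 (depth 2)
50: right child of 23 (depth 2)
72: left child of 74 (depth 2)
42: left child of 50 (depth 3)
60: left child of 72 (depth 3)
26: left child of 42 (depth 4)
7: left child of 23 (depth 2)
57: left child of 60 (depth 4)
63: right child of 60 (depth 4)
87: right child of 76 (depth 3)
68: right child of 63 (depth 5)
47: right child of 42 (depth 4)
28: right child of 26 (depth 5)
89: right child of 87 (depth 4)
61: left child of 63 (depth 5)
4: left child of 7 (depth 3)
16: right child of 7 (depth 3)
8: left child of 16 (depth 4)
22: right child of 16 (depth 4)

Delete 60 (two children — replace with in-order successor).
After deletion, 4's left child: none.

none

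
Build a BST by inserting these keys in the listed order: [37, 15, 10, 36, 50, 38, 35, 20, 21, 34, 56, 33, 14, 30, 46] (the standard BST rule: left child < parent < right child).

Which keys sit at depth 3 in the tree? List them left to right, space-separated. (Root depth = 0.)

37: root
15: left child of 37 (depth 1)
10: left child of 15 (depth 2)
36: right child of 15 (depth 2)
50: right child of 37 (depth 1)
38: left child of 50 (depth 2)
35: left child of 36 (depth 3)
20: left child of 35 (depth 4)
21: right child of 20 (depth 5)
34: right child of 21 (depth 6)
56: right child of 50 (depth 2)
33: left child of 34 (depth 7)
14: right child of 10 (depth 3)
30: left child of 33 (depth 8)
46: right child of 38 (depth 3)

14 35 46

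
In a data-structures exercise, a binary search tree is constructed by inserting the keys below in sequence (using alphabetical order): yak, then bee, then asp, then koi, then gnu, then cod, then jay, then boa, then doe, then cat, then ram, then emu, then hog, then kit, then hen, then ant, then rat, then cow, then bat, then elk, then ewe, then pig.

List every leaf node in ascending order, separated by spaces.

Insert yak: tree is empty, so yak becomes the root.
Insert bee: bee < yak → go left. Place as left child of yak.
Insert asp: asp < yak → go left; asp < bee → go left. Place as left child of bee.
Insert koi: koi < yak → go left; koi > bee → go right. Place as right child of bee.
Insert gnu: gnu < yak → go left; gnu > bee → go right; gnu < koi → go left. Place as left child of koi.
Insert cod: cod < yak → go left; cod > bee → go right; cod < koi → go left; cod < gnu → go left. Place as left child of gnu.
Insert jay: jay < yak → go left; jay > bee → go right; jay < koi → go left; jay > gnu → go right. Place as right child of gnu.
Insert boa: boa < yak → go left; boa > bee → go right; boa < koi → go left; boa < gnu → go left; boa < cod → go left. Place as left child of cod.
Insert doe: doe < yak → go left; doe > bee → go right; doe < koi → go left; doe < gnu → go left; doe > cod → go right. Place as right child of cod.
Insert cat: cat < yak → go left; cat > bee → go right; cat < koi → go left; cat < gnu → go left; cat < cod → go left; cat > boa → go right. Place as right child of boa.
Insert ram: ram < yak → go left; ram > bee → go right; ram > koi → go right. Place as right child of koi.
Insert emu: emu < yak → go left; emu > bee → go right; emu < koi → go left; emu < gnu → go left; emu > cod → go right; emu > doe → go right. Place as right child of doe.
Insert hog: hog < yak → go left; hog > bee → go right; hog < koi → go left; hog > gnu → go right; hog < jay → go left. Place as left child of jay.
Insert kit: kit < yak → go left; kit > bee → go right; kit < koi → go left; kit > gnu → go right; kit > jay → go right. Place as right child of jay.
Insert hen: hen < yak → go left; hen > bee → go right; hen < koi → go left; hen > gnu → go right; hen < jay → go left; hen < hog → go left. Place as left child of hog.
Insert ant: ant < yak → go left; ant < bee → go left; ant < asp → go left. Place as left child of asp.
Insert rat: rat < yak → go left; rat > bee → go right; rat > koi → go right; rat > ram → go right. Place as right child of ram.
Insert cow: cow < yak → go left; cow > bee → go right; cow < koi → go left; cow < gnu → go left; cow > cod → go right; cow < doe → go left. Place as left child of doe.
Insert bat: bat < yak → go left; bat < bee → go left; bat > asp → go right. Place as right child of asp.
Insert elk: elk < yak → go left; elk > bee → go right; elk < koi → go left; elk < gnu → go left; elk > cod → go right; elk > doe → go right; elk < emu → go left. Place as left child of emu.
Insert ewe: ewe < yak → go left; ewe > bee → go right; ewe < koi → go left; ewe < gnu → go left; ewe > cod → go right; ewe > doe → go right; ewe > emu → go right. Place as right child of emu.
Insert pig: pig < yak → go left; pig > bee → go right; pig > koi → go right; pig < ram → go left. Place as left child of ram.

ant bat cat cow elk ewe hen kit pig rat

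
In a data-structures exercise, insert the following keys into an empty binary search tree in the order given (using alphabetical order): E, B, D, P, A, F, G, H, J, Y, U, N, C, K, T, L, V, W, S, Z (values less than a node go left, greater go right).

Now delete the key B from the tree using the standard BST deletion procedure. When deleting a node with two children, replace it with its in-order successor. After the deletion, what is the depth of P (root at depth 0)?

Insert E: tree is empty, so E becomes the root.
Insert B: B < E → go left. Place as left child of E.
Insert D: D < E → go left; D > B → go right. Place as right child of B.
Insert P: P > E → go right. Place as right child of E.
Insert A: A < E → go left; A < B → go left. Place as left child of B.
Insert F: F > E → go right; F < P → go left. Place as left child of P.
Insert G: G > E → go right; G < P → go left; G > F → go right. Place as right child of F.
Insert H: H > E → go right; H < P → go left; H > F → go right; H > G → go right. Place as right child of G.
Insert J: J > E → go right; J < P → go left; J > F → go right; J > G → go right; J > H → go right. Place as right child of H.
Insert Y: Y > E → go right; Y > P → go right. Place as right child of P.
Insert U: U > E → go right; U > P → go right; U < Y → go left. Place as left child of Y.
Insert N: N > E → go right; N < P → go left; N > F → go right; N > G → go right; N > H → go right; N > J → go right. Place as right child of J.
Insert C: C < E → go left; C > B → go right; C < D → go left. Place as left child of D.
Insert K: K > E → go right; K < P → go left; K > F → go right; K > G → go right; K > H → go right; K > J → go right; K < N → go left. Place as left child of N.
Insert T: T > E → go right; T > P → go right; T < Y → go left; T < U → go left. Place as left child of U.
Insert L: L > E → go right; L < P → go left; L > F → go right; L > G → go right; L > H → go right; L > J → go right; L < N → go left; L > K → go right. Place as right child of K.
Insert V: V > E → go right; V > P → go right; V < Y → go left; V > U → go right. Place as right child of U.
Insert W: W > E → go right; W > P → go right; W < Y → go left; W > U → go right; W > V → go right. Place as right child of V.
Insert S: S > E → go right; S > P → go right; S < Y → go left; S < U → go left; S < T → go left. Place as left child of T.
Insert Z: Z > E → go right; Z > P → go right; Z > Y → go right. Place as right child of Y.

Delete B (two children — replace with in-order successor).
After deletion, path to P: E → P.

1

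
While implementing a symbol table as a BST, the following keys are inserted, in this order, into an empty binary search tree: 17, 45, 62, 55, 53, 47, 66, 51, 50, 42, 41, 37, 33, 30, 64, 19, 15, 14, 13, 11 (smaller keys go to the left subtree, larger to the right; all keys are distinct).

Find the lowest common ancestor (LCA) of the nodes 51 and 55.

55

Insert 17: tree is empty, so 17 becomes the root.
Insert 45: 45 > 17 → go right. Place as right child of 17.
Insert 62: 62 > 17 → go right; 62 > 45 → go right. Place as right child of 45.
Insert 55: 55 > 17 → go right; 55 > 45 → go right; 55 < 62 → go left. Place as left child of 62.
Insert 53: 53 > 17 → go right; 53 > 45 → go right; 53 < 62 → go left; 53 < 55 → go left. Place as left child of 55.
Insert 47: 47 > 17 → go right; 47 > 45 → go right; 47 < 62 → go left; 47 < 55 → go left; 47 < 53 → go left. Place as left child of 53.
Insert 66: 66 > 17 → go right; 66 > 45 → go right; 66 > 62 → go right. Place as right child of 62.
Insert 51: 51 > 17 → go right; 51 > 45 → go right; 51 < 62 → go left; 51 < 55 → go left; 51 < 53 → go left; 51 > 47 → go right. Place as right child of 47.
Insert 50: 50 > 17 → go right; 50 > 45 → go right; 50 < 62 → go left; 50 < 55 → go left; 50 < 53 → go left; 50 > 47 → go right; 50 < 51 → go left. Place as left child of 51.
Insert 42: 42 > 17 → go right; 42 < 45 → go left. Place as left child of 45.
Insert 41: 41 > 17 → go right; 41 < 45 → go left; 41 < 42 → go left. Place as left child of 42.
Insert 37: 37 > 17 → go right; 37 < 45 → go left; 37 < 42 → go left; 37 < 41 → go left. Place as left child of 41.
Insert 33: 33 > 17 → go right; 33 < 45 → go left; 33 < 42 → go left; 33 < 41 → go left; 33 < 37 → go left. Place as left child of 37.
Insert 30: 30 > 17 → go right; 30 < 45 → go left; 30 < 42 → go left; 30 < 41 → go left; 30 < 37 → go left; 30 < 33 → go left. Place as left child of 33.
Insert 64: 64 > 17 → go right; 64 > 45 → go right; 64 > 62 → go right; 64 < 66 → go left. Place as left child of 66.
Insert 19: 19 > 17 → go right; 19 < 45 → go left; 19 < 42 → go left; 19 < 41 → go left; 19 < 37 → go left; 19 < 33 → go left; 19 < 30 → go left. Place as left child of 30.
Insert 15: 15 < 17 → go left. Place as left child of 17.
Insert 14: 14 < 17 → go left; 14 < 15 → go left. Place as left child of 15.
Insert 13: 13 < 17 → go left; 13 < 15 → go left; 13 < 14 → go left. Place as left child of 14.
Insert 11: 11 < 17 → go left; 11 < 15 → go left; 11 < 14 → go left; 11 < 13 → go left. Place as left child of 13.

Path to 51: 17 → 45 → 62 → 55 → 53 → 47 → 51
Path to 55: 17 → 45 → 62 → 55
55 lies on both paths and is an ancestor of the other node.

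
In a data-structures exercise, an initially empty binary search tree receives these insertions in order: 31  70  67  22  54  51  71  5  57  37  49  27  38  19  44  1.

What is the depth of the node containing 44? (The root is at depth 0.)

Resulting structure (node: left, right):
  31: L=22, R=70
  70: L=67, R=71
  67: L=54, R=–
  22: L=5, R=27
  54: L=51, R=57
  51: L=37, R=–
  71: L=–, R=–
  5: L=1, R=19
  57: L=–, R=–
  37: L=–, R=49
  49: L=38, R=–
  27: L=–, R=–
  38: L=–, R=44
  19: L=–, R=–
  44: L=–, R=–
  1: L=–, R=–

Path to 44: 31 → 70 → 67 → 54 → 51 → 37 → 49 → 38 → 44, which is 8 edges.

8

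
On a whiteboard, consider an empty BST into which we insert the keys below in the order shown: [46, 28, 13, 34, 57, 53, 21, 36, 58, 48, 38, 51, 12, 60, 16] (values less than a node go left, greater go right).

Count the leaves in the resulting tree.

Resulting structure (node: left, right):
  46: L=28, R=57
  28: L=13, R=34
  13: L=12, R=21
  34: L=–, R=36
  57: L=53, R=58
  53: L=48, R=–
  21: L=16, R=–
  36: L=–, R=38
  58: L=–, R=60
  48: L=–, R=51
  38: L=–, R=–
  51: L=–, R=–
  12: L=–, R=–
  60: L=–, R=–
  16: L=–, R=–

Leaves: 12, 16, 38, 51, 60 — 5 in total.

5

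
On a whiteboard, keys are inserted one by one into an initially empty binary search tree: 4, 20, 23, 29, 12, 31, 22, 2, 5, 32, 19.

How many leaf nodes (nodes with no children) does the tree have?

5

4: root
20: right child of 4 (depth 1)
23: right child of 20 (depth 2)
29: right child of 23 (depth 3)
12: left child of 20 (depth 2)
31: right child of 29 (depth 4)
22: left child of 23 (depth 3)
2: left child of 4 (depth 1)
5: left child of 12 (depth 3)
32: right child of 31 (depth 5)
19: right child of 12 (depth 3)

Leaves: 2, 5, 19, 22, 32 — 5 in total.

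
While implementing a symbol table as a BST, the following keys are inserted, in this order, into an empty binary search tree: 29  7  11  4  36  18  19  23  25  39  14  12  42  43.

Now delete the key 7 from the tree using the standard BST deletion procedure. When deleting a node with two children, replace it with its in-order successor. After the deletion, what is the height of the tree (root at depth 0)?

5

Insert 29: tree is empty, so 29 becomes the root.
Insert 7: 7 < 29 → go left. Place as left child of 29.
Insert 11: 11 < 29 → go left; 11 > 7 → go right. Place as right child of 7.
Insert 4: 4 < 29 → go left; 4 < 7 → go left. Place as left child of 7.
Insert 36: 36 > 29 → go right. Place as right child of 29.
Insert 18: 18 < 29 → go left; 18 > 7 → go right; 18 > 11 → go right. Place as right child of 11.
Insert 19: 19 < 29 → go left; 19 > 7 → go right; 19 > 11 → go right; 19 > 18 → go right. Place as right child of 18.
Insert 23: 23 < 29 → go left; 23 > 7 → go right; 23 > 11 → go right; 23 > 18 → go right; 23 > 19 → go right. Place as right child of 19.
Insert 25: 25 < 29 → go left; 25 > 7 → go right; 25 > 11 → go right; 25 > 18 → go right; 25 > 19 → go right; 25 > 23 → go right. Place as right child of 23.
Insert 39: 39 > 29 → go right; 39 > 36 → go right. Place as right child of 36.
Insert 14: 14 < 29 → go left; 14 > 7 → go right; 14 > 11 → go right; 14 < 18 → go left. Place as left child of 18.
Insert 12: 12 < 29 → go left; 12 > 7 → go right; 12 > 11 → go right; 12 < 18 → go left; 12 < 14 → go left. Place as left child of 14.
Insert 42: 42 > 29 → go right; 42 > 36 → go right; 42 > 39 → go right. Place as right child of 39.
Insert 43: 43 > 29 → go right; 43 > 36 → go right; 43 > 39 → go right; 43 > 42 → go right. Place as right child of 42.

Delete 7 (two children — replace with in-order successor).
After deletion, deepest node is 25 at depth 5.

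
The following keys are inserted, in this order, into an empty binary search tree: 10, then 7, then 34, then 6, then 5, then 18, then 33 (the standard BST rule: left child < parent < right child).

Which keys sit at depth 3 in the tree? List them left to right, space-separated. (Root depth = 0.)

5 33

Insert 10: tree is empty, so 10 becomes the root.
Insert 7: 7 < 10 → go left. Place as left child of 10.
Insert 34: 34 > 10 → go right. Place as right child of 10.
Insert 6: 6 < 10 → go left; 6 < 7 → go left. Place as left child of 7.
Insert 5: 5 < 10 → go left; 5 < 7 → go left; 5 < 6 → go left. Place as left child of 6.
Insert 18: 18 > 10 → go right; 18 < 34 → go left. Place as left child of 34.
Insert 33: 33 > 10 → go right; 33 < 34 → go left; 33 > 18 → go right. Place as right child of 18.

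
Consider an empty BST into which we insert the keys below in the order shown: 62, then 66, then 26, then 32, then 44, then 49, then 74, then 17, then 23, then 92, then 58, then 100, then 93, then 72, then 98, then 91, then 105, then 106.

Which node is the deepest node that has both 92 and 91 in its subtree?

Insert 62: tree is empty, so 62 becomes the root.
Insert 66: 66 > 62 → go right. Place as right child of 62.
Insert 26: 26 < 62 → go left. Place as left child of 62.
Insert 32: 32 < 62 → go left; 32 > 26 → go right. Place as right child of 26.
Insert 44: 44 < 62 → go left; 44 > 26 → go right; 44 > 32 → go right. Place as right child of 32.
Insert 49: 49 < 62 → go left; 49 > 26 → go right; 49 > 32 → go right; 49 > 44 → go right. Place as right child of 44.
Insert 74: 74 > 62 → go right; 74 > 66 → go right. Place as right child of 66.
Insert 17: 17 < 62 → go left; 17 < 26 → go left. Place as left child of 26.
Insert 23: 23 < 62 → go left; 23 < 26 → go left; 23 > 17 → go right. Place as right child of 17.
Insert 92: 92 > 62 → go right; 92 > 66 → go right; 92 > 74 → go right. Place as right child of 74.
Insert 58: 58 < 62 → go left; 58 > 26 → go right; 58 > 32 → go right; 58 > 44 → go right; 58 > 49 → go right. Place as right child of 49.
Insert 100: 100 > 62 → go right; 100 > 66 → go right; 100 > 74 → go right; 100 > 92 → go right. Place as right child of 92.
Insert 93: 93 > 62 → go right; 93 > 66 → go right; 93 > 74 → go right; 93 > 92 → go right; 93 < 100 → go left. Place as left child of 100.
Insert 72: 72 > 62 → go right; 72 > 66 → go right; 72 < 74 → go left. Place as left child of 74.
Insert 98: 98 > 62 → go right; 98 > 66 → go right; 98 > 74 → go right; 98 > 92 → go right; 98 < 100 → go left; 98 > 93 → go right. Place as right child of 93.
Insert 91: 91 > 62 → go right; 91 > 66 → go right; 91 > 74 → go right; 91 < 92 → go left. Place as left child of 92.
Insert 105: 105 > 62 → go right; 105 > 66 → go right; 105 > 74 → go right; 105 > 92 → go right; 105 > 100 → go right. Place as right child of 100.
Insert 106: 106 > 62 → go right; 106 > 66 → go right; 106 > 74 → go right; 106 > 92 → go right; 106 > 100 → go right; 106 > 105 → go right. Place as right child of 105.

Path to 92: 62 → 66 → 74 → 92
Path to 91: 62 → 66 → 74 → 92 → 91
92 lies on both paths and is an ancestor of the other node.

92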